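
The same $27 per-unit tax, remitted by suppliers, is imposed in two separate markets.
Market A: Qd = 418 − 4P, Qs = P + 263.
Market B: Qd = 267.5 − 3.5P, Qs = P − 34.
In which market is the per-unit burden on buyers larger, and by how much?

Market B, by $0.6.

Market A: pre-tax P* = $31, Q* = 294; post-tax Q = 272.4; per-unit burden on buyers = $5.4.
Market B: pre-tax P* = $67, Q* = 33; post-tax Q = 12; per-unit burden on buyers = $6.
Difference: $5.4 vs $6 → market B is larger by $0.6.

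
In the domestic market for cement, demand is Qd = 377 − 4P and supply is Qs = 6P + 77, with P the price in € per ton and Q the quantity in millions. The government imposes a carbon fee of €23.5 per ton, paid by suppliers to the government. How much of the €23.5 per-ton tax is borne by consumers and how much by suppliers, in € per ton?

Consumers bear €14.1 per ton; suppliers bear €9.4 per ton.

Without the tax, 377 − 4P = 6P + 77 gives 10P = 300, so P* = €30 and Q* = 257.
With the tax collected from suppliers, supply shifts: Qs = 6(P − 23.5) + 77.
Solving gives Q = 200.6 with consumers paying €44.1 and suppliers receiving €20.6 (the €23.5 wedge).
Burden on consumers: €14.1; on suppliers: €9.4. (They sum to €23.5.)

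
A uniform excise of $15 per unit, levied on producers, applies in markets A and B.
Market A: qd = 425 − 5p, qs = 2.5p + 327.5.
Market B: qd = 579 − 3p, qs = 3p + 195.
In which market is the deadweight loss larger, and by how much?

Market A: pre-tax p* = $13, q* = 360; post-tax q = 335; deadweight loss = $187.5.
Market B: pre-tax p* = $64, q* = 387; post-tax q = 364.5; deadweight loss = $168.75.
Difference: $187.5 vs $168.75 → market A is larger by $18.75.

Market A, by $18.75.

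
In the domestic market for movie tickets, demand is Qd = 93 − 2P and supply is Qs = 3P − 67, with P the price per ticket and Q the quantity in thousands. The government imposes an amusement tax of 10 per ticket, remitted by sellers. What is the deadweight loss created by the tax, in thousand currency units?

Deadweight loss = 60 thousand.

Without the tax, 93 − 2P = 3P − 67 gives 5P = 160, so P* = 32 and Q* = 29.
With the tax collected from sellers, supply shifts: Qs = 3(P − 10) − 67.
Solving gives Q = 17 with consumers paying 38 and sellers receiving 28 (the 10 wedge).
Quantity falls by |ΔQ| = |29 − 17| = 12.
DWL = ½ · t · |ΔQ| = ½ · 10 · 12 = 60.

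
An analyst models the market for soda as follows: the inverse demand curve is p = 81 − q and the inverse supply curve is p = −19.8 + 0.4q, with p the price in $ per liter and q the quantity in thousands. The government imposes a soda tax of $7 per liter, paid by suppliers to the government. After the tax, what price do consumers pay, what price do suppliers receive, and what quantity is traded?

Inverting to q(p) form: qd = 81 − p; qs = 2.5p + 49.5.
Before the tax: set 81 − p = 2.5p + 49.5 → p* = $9, q* = 72.
With the tax collected from suppliers, supply shifts: qs = 2.5(p − 7) + 49.5.
New equilibrium: consumers pay $14, suppliers receive $7, q = 67. (Wedge: pb − ps = 7.)

Consumers pay $14; suppliers receive $7; quantity = 67.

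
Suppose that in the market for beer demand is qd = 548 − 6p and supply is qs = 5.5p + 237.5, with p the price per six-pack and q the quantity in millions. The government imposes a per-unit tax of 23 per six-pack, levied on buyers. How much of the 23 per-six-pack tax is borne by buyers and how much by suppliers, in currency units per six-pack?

Buyers bear 11 per six-pack; suppliers bear 12 per six-pack.

Before the tax: set 548 − 6p = 5.5p + 237.5 → p* = 27, q* = 386.
With the tax collected from buyers, demand (in seller-price terms) shifts: qd = 548 − 6(p + 23).
Solving gives q = 320 with buyers paying 38 and suppliers receiving 15 (the 23 wedge).
Burden on buyers: 11; on suppliers: 12. (They sum to 23.)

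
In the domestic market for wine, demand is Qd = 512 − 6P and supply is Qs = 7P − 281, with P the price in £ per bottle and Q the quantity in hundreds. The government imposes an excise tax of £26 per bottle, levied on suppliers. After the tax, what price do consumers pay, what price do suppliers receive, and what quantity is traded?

Consumers pay £75; suppliers receive £49; quantity = 62.

Before the tax: set 512 − 6P = 7P − 281 → P* = £61, Q* = 146.
With the tax collected from suppliers, supply shifts: Qs = 7(P − 26) − 281.
Solving gives Q = 62 with consumers paying £75 and suppliers receiving £49 (the £26 wedge).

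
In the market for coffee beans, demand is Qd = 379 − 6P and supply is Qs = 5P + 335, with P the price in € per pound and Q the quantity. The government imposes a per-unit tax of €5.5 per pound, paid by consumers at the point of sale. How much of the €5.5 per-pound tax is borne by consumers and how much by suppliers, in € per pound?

Consumers bear €2.5 per pound; suppliers bear €3 per pound.

Before the tax: set 379 − 6P = 5P + 335 → P* = €4, Q* = 355.
With the tax collected from consumers, demand (in seller-price terms) shifts: Qd = 379 − 6(P + 5.5).
New equilibrium: consumers pay €6.5, suppliers receive €1, Q = 340. (Wedge: Pb − Ps = 5.5.)
Burden on consumers: €2.5; on suppliers: €3. (They sum to €5.5.)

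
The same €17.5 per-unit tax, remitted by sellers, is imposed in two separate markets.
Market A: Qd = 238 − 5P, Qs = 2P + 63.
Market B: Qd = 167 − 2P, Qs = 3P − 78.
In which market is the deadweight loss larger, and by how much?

Market A: pre-tax P* = €25, Q* = 113; post-tax Q = 88; deadweight loss = €218.75.
Market B: pre-tax P* = €49, Q* = 69; post-tax Q = 48; deadweight loss = €183.75.
Difference: €218.75 vs €183.75 → market A is larger by €35.

Market A, by €35.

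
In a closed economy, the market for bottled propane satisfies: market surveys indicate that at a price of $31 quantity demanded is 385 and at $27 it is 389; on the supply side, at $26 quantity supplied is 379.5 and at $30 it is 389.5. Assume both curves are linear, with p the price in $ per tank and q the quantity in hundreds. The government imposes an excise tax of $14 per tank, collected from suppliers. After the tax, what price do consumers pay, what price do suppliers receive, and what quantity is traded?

Demand slope: (389 − 385)/(27 − 31) = -1, so qd = 416 − p.
Supply slope: (389.5 − 379.5)/(30 − 26) = 2.5, so qs = 2.5p + 314.5.
Before the tax: set 416 − p = 2.5p + 314.5 → p* = $29, q* = 387.
With the tax collected from suppliers, supply shifts: qs = 2.5(p − 14) + 314.5.
Solving gives q = 377 with consumers paying $39 and suppliers receiving $25 (the $14 wedge).

Consumers pay $39; suppliers receive $25; quantity = 377.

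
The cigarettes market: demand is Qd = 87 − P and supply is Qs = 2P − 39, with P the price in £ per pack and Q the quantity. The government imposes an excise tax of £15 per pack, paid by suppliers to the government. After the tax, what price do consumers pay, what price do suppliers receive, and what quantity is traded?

Without the tax, 87 − P = 2P − 39 gives 3P = 126, so P* = £42 and Q* = 45.
With the tax collected from suppliers, supply shifts: Qs = 2(P − 15) − 39.
Solving gives Q = 35 with consumers paying £52 and suppliers receiving £37 (the £15 wedge).

Consumers pay £52; suppliers receive £37; quantity = 35.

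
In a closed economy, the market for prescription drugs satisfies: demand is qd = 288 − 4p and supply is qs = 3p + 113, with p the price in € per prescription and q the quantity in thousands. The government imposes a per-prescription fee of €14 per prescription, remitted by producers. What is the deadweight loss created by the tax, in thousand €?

Before the tax: set 288 − 4p = 3p + 113 → p* = €25, q* = 188.
With the tax collected from producers, supply shifts: qs = 3(p − 14) + 113.
Solving gives q = 164 with buyers paying €31 and producers receiving €17 (the €14 wedge).
Quantity falls by |ΔQ| = |188 − 164| = 24.
DWL = ½ · t · |ΔQ| = ½ · 14 · 24 = €168.

Deadweight loss = €168 thousand.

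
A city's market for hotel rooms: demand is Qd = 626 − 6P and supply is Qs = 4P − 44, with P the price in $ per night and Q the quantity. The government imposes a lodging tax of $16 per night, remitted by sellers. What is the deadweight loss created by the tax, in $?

Before the tax: set 626 − 6P = 4P − 44 → P* = $67, Q* = 224.
With the tax collected from sellers, supply shifts: Qs = 4(P − 16) − 44.
Solving gives Q = 185.6 with consumers paying $73.4 and sellers receiving $57.4 (the $16 wedge).
Quantity falls by |ΔQ| = |224 − 185.6| = 38.4.
DWL = ½ · t · |ΔQ| = ½ · 16 · 38.4 = $307.2.

Deadweight loss = $307.2.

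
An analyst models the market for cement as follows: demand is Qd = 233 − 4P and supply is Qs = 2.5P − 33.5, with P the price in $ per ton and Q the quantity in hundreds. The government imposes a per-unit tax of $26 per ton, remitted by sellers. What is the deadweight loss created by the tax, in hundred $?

Deadweight loss = $520 hundred.

Before the tax: set 233 − 4P = 2.5P − 33.5 → P* = $41, Q* = 69.
With the tax collected from sellers, supply shifts: Qs = 2.5(P − 26) − 33.5.
New equilibrium: buyers pay $51, sellers receive $25, Q = 29. (Wedge: Pb − Ps = 26.)
Quantity falls by |ΔQ| = |69 − 29| = 40.
DWL = ½ · t · |ΔQ| = ½ · 26 · 40 = $520.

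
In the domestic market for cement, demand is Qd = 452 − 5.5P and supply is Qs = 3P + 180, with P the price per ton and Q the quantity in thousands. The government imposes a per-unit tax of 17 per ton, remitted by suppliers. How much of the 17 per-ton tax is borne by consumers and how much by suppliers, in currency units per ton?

Without the tax, 452 − 5.5P = 3P + 180 gives 8.5P = 272, so P* = 32 and Q* = 276.
With the tax collected from suppliers, supply shifts: Qs = 3(P − 17) + 180.
New equilibrium: consumers pay 38, suppliers receive 21, Q = 243. (Wedge: Pb − Ps = 17.)
Burden on consumers: 6; on suppliers: 11. (They sum to 17.)

Consumers bear 6 per ton; suppliers bear 11 per ton.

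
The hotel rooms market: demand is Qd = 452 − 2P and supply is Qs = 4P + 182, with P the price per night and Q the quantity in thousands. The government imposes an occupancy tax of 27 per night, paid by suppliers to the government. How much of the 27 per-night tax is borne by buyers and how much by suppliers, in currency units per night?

Without the tax, 452 − 2P = 4P + 182 gives 6P = 270, so P* = 45 and Q* = 362.
With the tax collected from suppliers, supply shifts: Qs = 4(P − 27) + 182.
Solving gives Q = 326 with buyers paying 63 and suppliers receiving 36 (the 27 wedge).
Burden on buyers: 18; on suppliers: 9. (They sum to 27.)

Buyers bear 18 per night; suppliers bear 9 per night.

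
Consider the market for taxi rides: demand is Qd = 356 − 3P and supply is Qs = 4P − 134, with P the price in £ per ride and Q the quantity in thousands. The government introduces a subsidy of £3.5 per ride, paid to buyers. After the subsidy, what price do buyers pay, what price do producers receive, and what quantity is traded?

Before the subsidy: set 356 − 3P = 4P − 134 → P* = £70, Q* = 146.
With a per-unit subsidy paid to buyers, each effectively pays P − 3.5, so demand becomes Qd = 356 − 3(P − 3.5).
Solving gives Q = 152 with buyers paying £68 and producers receiving £71.5 (the £3.5 wedge).

Buyers pay £68; producers receive £71.5; quantity = 152.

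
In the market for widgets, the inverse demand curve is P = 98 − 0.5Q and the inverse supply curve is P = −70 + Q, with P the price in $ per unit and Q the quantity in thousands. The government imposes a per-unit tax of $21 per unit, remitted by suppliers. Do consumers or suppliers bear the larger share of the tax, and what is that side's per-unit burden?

Suppliers bear the larger share: $14 per unit.

Inverting to Q(P) form: Qd = 196 − 2P; Qs = P + 70.
Without the tax, 196 − 2P = P + 70 gives 3P = 126, so P* = $42 and Q* = 112.
With the tax collected from suppliers, supply shifts: Qs = (P − 21) + 70.
New equilibrium: consumers pay $49, suppliers receive $28, Q = 98. (Wedge: Pb − Ps = 21.)
Per-unit burden: consumers $7, suppliers $14.
Suppliers take the larger share because supply is less price-elastic here (demand slope 2 vs supply slope 1).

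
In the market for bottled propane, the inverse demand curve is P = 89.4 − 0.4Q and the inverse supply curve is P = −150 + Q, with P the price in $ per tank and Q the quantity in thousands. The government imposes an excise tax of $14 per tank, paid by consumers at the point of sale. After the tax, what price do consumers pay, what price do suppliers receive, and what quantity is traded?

Rewrite in direct form: Qd = 223.5 − 2.5P and Qs = P + 150.
Before the tax: set 223.5 − 2.5P = P + 150 → P* = $21, Q* = 171.
With the tax collected from consumers, demand (in seller-price terms) shifts: Qd = 223.5 − 2.5(P + 14).
New equilibrium: consumers pay $25, suppliers receive $11, Q = 161. (Wedge: Pb − Ps = 14.)
The less price-elastic side of the market bears the larger share of a per-unit tax.

Consumers pay $25; suppliers receive $11; quantity = 161.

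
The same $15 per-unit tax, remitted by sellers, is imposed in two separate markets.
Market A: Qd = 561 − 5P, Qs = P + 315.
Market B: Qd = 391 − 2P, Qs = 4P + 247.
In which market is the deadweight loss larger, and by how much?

Market B, by $56.25.

Market A: pre-tax P* = $41, Q* = 356; post-tax Q = 343.5; deadweight loss = $93.75.
Market B: pre-tax P* = $24, Q* = 343; post-tax Q = 323; deadweight loss = $150.
Difference: $93.75 vs $150 → market B is larger by $56.25.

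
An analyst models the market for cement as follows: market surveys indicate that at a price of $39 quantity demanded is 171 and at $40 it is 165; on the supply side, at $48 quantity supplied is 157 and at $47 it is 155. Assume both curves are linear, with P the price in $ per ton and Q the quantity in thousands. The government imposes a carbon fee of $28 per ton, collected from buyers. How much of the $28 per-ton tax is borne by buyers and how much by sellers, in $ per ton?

Demand slope: (165 − 171)/(40 − 39) = -6, so Qd = 405 − 6P.
Supply slope: (155 − 157)/(47 − 48) = 2, so Qs = 2P + 61.
Before the tax: set 405 − 6P = 2P + 61 → P* = $43, Q* = 147.
With the tax collected from buyers, demand (in seller-price terms) shifts: Qd = 405 − 6(P + 28).
New equilibrium: buyers pay $50, sellers receive $22, Q = 105. (Wedge: Pb − Ps = 28.)
Burden on buyers: $7; on sellers: $21. (They sum to $28.)

Buyers bear $7 per ton; sellers bear $21 per ton.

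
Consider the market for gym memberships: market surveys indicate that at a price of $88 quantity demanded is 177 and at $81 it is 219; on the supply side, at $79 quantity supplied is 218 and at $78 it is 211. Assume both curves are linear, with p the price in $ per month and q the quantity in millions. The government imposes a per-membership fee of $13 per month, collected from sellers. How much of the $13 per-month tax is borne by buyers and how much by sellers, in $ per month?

Buyers bear $7 per month; sellers bear $6 per month.

Demand slope: (219 − 177)/(81 − 88) = -6, so qd = 705 − 6p.
Supply slope: (211 − 218)/(78 − 79) = 7, so qs = 7p − 335.
Before the tax: set 705 − 6p = 7p − 335 → p* = $80, q* = 225.
With the tax collected from sellers, supply shifts: qs = 7(p − 13) − 335.
Solving gives q = 183 with buyers paying $87 and sellers receiving $74 (the $13 wedge).
Burden on buyers: $7; on sellers: $6. (They sum to $13.)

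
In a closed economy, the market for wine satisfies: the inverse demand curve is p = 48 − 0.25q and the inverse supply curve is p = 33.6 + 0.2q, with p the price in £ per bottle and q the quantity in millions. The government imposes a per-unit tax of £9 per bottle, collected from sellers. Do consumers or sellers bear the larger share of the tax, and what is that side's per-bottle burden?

Inverting to q(p) form: qd = 192 − 4p; qs = 5p − 168.
Before the tax: set 192 − 4p = 5p − 168 → p* = £40, q* = 32.
With the tax collected from sellers, supply shifts: qs = 5(p − 9) − 168.
New equilibrium: consumers pay £45, sellers receive £36, q = 12. (Wedge: pb − ps = 9.)
Per-bottle burden: consumers £5, sellers £4.
Consumers take the larger share because demand is less price-elastic here (demand slope 4 vs supply slope 5).
The less price-elastic side of the market bears the larger share of a per-unit tax.

Consumers bear the larger share: £5 per bottle.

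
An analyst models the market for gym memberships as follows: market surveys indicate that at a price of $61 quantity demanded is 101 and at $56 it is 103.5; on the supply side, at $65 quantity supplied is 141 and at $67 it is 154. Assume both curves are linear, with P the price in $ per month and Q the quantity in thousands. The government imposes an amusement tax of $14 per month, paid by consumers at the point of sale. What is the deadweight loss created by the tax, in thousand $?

Deadweight loss = $45.5 thousand.

Demand slope: (103.5 − 101)/(56 − 61) = -0.5, so Qd = 131.5 − 0.5P.
Supply slope: (154 − 141)/(67 − 65) = 6.5, so Qs = 6.5P − 281.5.
Without the tax, 131.5 − 0.5P = 6.5P − 281.5 gives 7P = 413, so P* = $59 and Q* = 102.
With the tax collected from consumers, demand (in seller-price terms) shifts: Qd = 131.5 − 0.5(P + 14).
New equilibrium: consumers pay $72, sellers receive $58, Q = 95.5. (Wedge: Pb − Ps = 14.)
Quantity falls by |ΔQ| = |102 − 95.5| = 6.5.
DWL = ½ · t · |ΔQ| = ½ · 14 · 6.5 = $45.5.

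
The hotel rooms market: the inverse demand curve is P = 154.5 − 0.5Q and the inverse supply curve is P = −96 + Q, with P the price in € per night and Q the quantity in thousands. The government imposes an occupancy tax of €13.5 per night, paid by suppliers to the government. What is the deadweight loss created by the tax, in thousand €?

Deadweight loss = €60.75 thousand.

Rewrite in direct form: Qd = 309 − 2P and Qs = P + 96.
Without the tax, 309 − 2P = P + 96 gives 3P = 213, so P* = €71 and Q* = 167.
With the tax collected from suppliers, supply shifts: Qs = (P − 13.5) + 96.
Solving gives Q = 158 with consumers paying €75.5 and suppliers receiving €62 (the €13.5 wedge).
Quantity falls by |ΔQ| = |167 − 158| = 9.
DWL = ½ · t · |ΔQ| = ½ · 13.5 · 9 = €60.75.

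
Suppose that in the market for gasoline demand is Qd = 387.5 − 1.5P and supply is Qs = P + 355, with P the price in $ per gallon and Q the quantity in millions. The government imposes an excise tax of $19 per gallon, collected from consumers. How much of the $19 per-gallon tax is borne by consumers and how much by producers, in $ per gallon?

Before the tax: set 387.5 − 1.5P = P + 355 → P* = $13, Q* = 368.
With the tax collected from consumers, demand (in seller-price terms) shifts: Qd = 387.5 − 1.5(P + 19).
New equilibrium: consumers pay $20.6, producers receive $1.6, Q = 356.6. (Wedge: Pb − Ps = 19.)
Burden on consumers: $7.6; on producers: $11.4. (They sum to $19.)

Consumers bear $7.6 per gallon; producers bear $11.4 per gallon.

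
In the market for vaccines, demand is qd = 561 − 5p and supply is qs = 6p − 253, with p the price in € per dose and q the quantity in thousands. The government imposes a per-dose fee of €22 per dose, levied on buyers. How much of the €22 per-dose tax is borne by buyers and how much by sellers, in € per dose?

Buyers bear €12 per dose; sellers bear €10 per dose.

Before the tax: set 561 − 5p = 6p − 253 → p* = €74, q* = 191.
With the tax collected from buyers, demand (in seller-price terms) shifts: qd = 561 − 5(p + 22).
Solving gives q = 131 with buyers paying €86 and sellers receiving €64 (the €22 wedge).
Burden on buyers: €12; on sellers: €10. (They sum to €22.)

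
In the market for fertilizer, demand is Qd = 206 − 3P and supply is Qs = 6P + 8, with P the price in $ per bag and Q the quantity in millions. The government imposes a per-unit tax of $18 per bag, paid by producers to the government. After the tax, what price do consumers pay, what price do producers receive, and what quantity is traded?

Without the tax, 206 − 3P = 6P + 8 gives 9P = 198, so P* = $22 and Q* = 140.
With the tax collected from producers, supply shifts: Qs = 6(P − 18) + 8.
Solving gives Q = 104 with consumers paying $34 and producers receiving $16 (the $18 wedge).
The less price-elastic side of the market bears the larger share of a per-unit tax.

Consumers pay $34; producers receive $16; quantity = 104.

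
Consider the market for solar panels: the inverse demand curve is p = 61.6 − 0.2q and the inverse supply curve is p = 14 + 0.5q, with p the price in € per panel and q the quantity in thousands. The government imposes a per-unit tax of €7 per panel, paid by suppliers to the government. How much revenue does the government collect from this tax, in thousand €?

Rewrite in direct form: qd = 308 − 5p and qs = 2p − 28.
Without the tax, 308 − 5p = 2p − 28 gives 7p = 336, so p* = €48 and q* = 68.
With the tax collected from suppliers, supply shifts: qs = 2(p − 7) − 28.
Solving gives q = 58 with consumers paying €50 and suppliers receiving €43 (the €7 wedge).
Revenue = t · Q = 7 · 58 = €406.

Tax revenue = €406 thousand.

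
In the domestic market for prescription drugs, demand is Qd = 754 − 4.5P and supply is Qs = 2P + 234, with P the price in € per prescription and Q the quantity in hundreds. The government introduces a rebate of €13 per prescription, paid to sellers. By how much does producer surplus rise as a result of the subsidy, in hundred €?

Before the subsidy: set 754 − 4.5P = 2P + 234 → P* = €80, Q* = 394.
With a per-unit subsidy paid to sellers, each receives P + 13 per unit sold, so supply becomes Qs = 2(P + 13) + 234.
New equilibrium: consumers pay €76, sellers receive €89, Q = 412. (Wedge: Pb − Ps = −13.)
ΔPS is the trapezoid between Q = 412 and Q = 394 of height €9: ½ · (394 + 412) · 9 = €3627.

Producer surplus rises by €3627 hundred.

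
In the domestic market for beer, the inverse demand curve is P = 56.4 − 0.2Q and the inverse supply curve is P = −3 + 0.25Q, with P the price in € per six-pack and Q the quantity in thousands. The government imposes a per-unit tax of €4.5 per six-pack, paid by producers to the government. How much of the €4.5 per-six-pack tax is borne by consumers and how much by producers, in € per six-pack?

Rewrite in direct form: Qd = 282 − 5P and Qs = 4P + 12.
Before the tax: set 282 − 5P = 4P + 12 → P* = €30, Q* = 132.
With the tax collected from producers, supply shifts: Qs = 4(P − 4.5) + 12.
New equilibrium: consumers pay €32, producers receive €27.5, Q = 122. (Wedge: Pb − Ps = 4.5.)
Burden on consumers: €2; on producers: €2.5. (They sum to €4.5.)

Consumers bear €2 per six-pack; producers bear €2.5 per six-pack.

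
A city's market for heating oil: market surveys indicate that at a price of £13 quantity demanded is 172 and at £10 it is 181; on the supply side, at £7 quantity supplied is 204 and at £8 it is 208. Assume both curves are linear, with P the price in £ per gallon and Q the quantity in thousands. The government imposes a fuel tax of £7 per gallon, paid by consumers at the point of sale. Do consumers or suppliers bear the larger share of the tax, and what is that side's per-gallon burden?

Demand slope: (181 − 172)/(10 − 13) = -3, so Qd = 211 − 3P.
Supply slope: (208 − 204)/(8 − 7) = 4, so Qs = 4P + 176.
Without the tax, 211 − 3P = 4P + 176 gives 7P = 35, so P* = £5 and Q* = 196.
With the tax collected from consumers, demand (in seller-price terms) shifts: Qd = 211 − 3(P + 7).
Solving gives Q = 184 with consumers paying £9 and suppliers receiving £2 (the £7 wedge).
Per-gallon burden: consumers £4, suppliers £3.
Consumers take the larger share because demand is less price-elastic here (demand slope 3 vs supply slope 4).
The less price-elastic side of the market bears the larger share of a per-unit tax.

Consumers bear the larger share: £4 per gallon.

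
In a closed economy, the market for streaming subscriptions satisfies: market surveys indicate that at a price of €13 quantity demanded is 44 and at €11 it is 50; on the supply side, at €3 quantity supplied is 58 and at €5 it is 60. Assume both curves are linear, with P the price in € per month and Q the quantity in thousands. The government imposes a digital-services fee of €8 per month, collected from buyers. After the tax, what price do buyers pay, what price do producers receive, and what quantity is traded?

Buyers pay €9; producers receive €1; quantity = 56.

Demand slope: (50 − 44)/(11 − 13) = -3, so Qd = 83 − 3P.
Supply slope: (60 − 58)/(5 − 3) = 1, so Qs = P + 55.
Without the tax, 83 − 3P = P + 55 gives 4P = 28, so P* = €7 and Q* = 62.
With the tax collected from buyers, demand (in seller-price terms) shifts: Qd = 83 − 3(P + 8).
New equilibrium: buyers pay €9, producers receive €1, Q = 56. (Wedge: Pb − Ps = 8.)
The less price-elastic side of the market bears the larger share of a per-unit tax.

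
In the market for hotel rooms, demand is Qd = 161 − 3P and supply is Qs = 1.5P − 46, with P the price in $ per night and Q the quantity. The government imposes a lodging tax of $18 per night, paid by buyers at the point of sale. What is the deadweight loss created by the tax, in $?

Deadweight loss = $162.

Before the tax: set 161 − 3P = 1.5P − 46 → P* = $46, Q* = 23.
With the tax collected from buyers, demand (in seller-price terms) shifts: Qd = 161 − 3(P + 18).
New equilibrium: buyers pay $52, sellers receive $34, Q = 5. (Wedge: Pb − Ps = 18.)
Quantity falls by |ΔQ| = |23 − 5| = 18.
DWL = ½ · t · |ΔQ| = ½ · 18 · 18 = $162.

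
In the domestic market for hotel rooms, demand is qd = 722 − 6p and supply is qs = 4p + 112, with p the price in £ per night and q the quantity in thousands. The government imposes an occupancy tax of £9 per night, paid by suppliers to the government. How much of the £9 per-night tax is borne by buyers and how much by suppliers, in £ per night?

Before the tax: set 722 − 6p = 4p + 112 → p* = £61, q* = 356.
With the tax collected from suppliers, supply shifts: qs = 4(p − 9) + 112.
New equilibrium: buyers pay £64.6, suppliers receive £55.6, q = 334.4. (Wedge: pb − ps = 9.)
Burden on buyers: £3.6; on suppliers: £5.4. (They sum to £9.)
The less price-elastic side of the market bears the larger share of a per-unit tax.

Buyers bear £3.6 per night; suppliers bear £5.4 per night.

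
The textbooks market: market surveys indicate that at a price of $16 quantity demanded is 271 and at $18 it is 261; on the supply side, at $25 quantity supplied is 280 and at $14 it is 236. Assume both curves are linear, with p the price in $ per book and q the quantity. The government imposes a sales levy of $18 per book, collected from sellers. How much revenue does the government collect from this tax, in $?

Tax revenue = $3888.

Demand slope: (261 − 271)/(18 − 16) = -5, so qd = 351 − 5p.
Supply slope: (236 − 280)/(14 − 25) = 4, so qs = 4p + 180.
Before the tax: set 351 − 5p = 4p + 180 → p* = $19, q* = 256.
With the tax collected from sellers, supply shifts: qs = 4(p − 18) + 180.
New equilibrium: consumers pay $27, sellers receive $9, q = 216. (Wedge: pb − ps = 18.)
Revenue = t · Q = 18 · 216 = $3888.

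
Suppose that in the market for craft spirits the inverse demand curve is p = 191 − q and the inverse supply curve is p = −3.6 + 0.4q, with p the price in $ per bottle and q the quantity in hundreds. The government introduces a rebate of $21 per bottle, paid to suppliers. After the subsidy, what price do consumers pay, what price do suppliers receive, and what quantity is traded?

Consumers pay $37; suppliers receive $58; quantity = 154.

Rewrite in direct form: qd = 191 − p and qs = 2.5p + 9.
Before the subsidy: set 191 − p = 2.5p + 9 → p* = $52, q* = 139.
With a per-unit subsidy paid to suppliers, each receives p + 21 per unit sold, so supply becomes qs = 2.5(p + 21) + 9.
New equilibrium: consumers pay $37, suppliers receive $58, q = 154. (Wedge: pb − ps = −21.)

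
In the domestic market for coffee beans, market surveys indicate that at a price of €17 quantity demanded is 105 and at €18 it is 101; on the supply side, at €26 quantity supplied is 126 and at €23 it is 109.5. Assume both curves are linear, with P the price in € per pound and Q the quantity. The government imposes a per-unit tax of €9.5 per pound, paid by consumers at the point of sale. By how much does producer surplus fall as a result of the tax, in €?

Producer surplus falls by €328.

Demand slope: (101 − 105)/(18 − 17) = -4, so Qd = 173 − 4P.
Supply slope: (109.5 − 126)/(23 − 26) = 5.5, so Qs = 5.5P − 17.
Before the tax: set 173 − 4P = 5.5P − 17 → P* = €20, Q* = 93.
With the tax collected from consumers, demand (in seller-price terms) shifts: Qd = 173 − 4(P + 9.5).
Solving gives Q = 71 with consumers paying €25.5 and suppliers receiving €16 (the €9.5 wedge).
ΔPS is the trapezoid between Q = 71 and Q = 93 of height €4: ½ · (93 + 71) · 4 = €328.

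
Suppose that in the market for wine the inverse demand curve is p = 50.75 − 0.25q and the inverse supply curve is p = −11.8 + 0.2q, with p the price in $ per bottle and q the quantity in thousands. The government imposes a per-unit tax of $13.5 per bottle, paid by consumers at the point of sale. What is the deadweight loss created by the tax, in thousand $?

Rewrite in direct form: qd = 203 − 4p and qs = 5p + 59.
Before the tax: set 203 − 4p = 5p + 59 → p* = $16, q* = 139.
With the tax collected from consumers, demand (in seller-price terms) shifts: qd = 203 − 4(p + 13.5).
Solving gives q = 109 with consumers paying $23.5 and suppliers receiving $10 (the $13.5 wedge).
Quantity falls by |ΔQ| = |139 − 109| = 30.
DWL = ½ · t · |ΔQ| = ½ · 13.5 · 30 = $202.5.

Deadweight loss = $202.5 thousand.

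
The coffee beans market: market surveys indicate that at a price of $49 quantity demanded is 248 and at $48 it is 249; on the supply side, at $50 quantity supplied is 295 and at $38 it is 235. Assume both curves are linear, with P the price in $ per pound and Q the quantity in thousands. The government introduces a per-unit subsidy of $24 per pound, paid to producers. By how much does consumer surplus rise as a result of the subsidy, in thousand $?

Consumer surplus rises by $5300 thousand.

Demand slope: (249 − 248)/(48 − 49) = -1, so Qd = 297 − P.
Supply slope: (235 − 295)/(38 − 50) = 5, so Qs = 5P + 45.
Before the subsidy: set 297 − P = 5P + 45 → P* = $42, Q* = 255.
With a per-unit subsidy paid to producers, each receives P + 24 per unit sold, so supply becomes Qs = 5(P + 24) + 45.
New equilibrium: consumers pay $22, producers receive $46, Q = 275. (Wedge: Pb − Ps = −24.)
ΔCS is the trapezoid between Q = 275 and Q = 255 of height $20: ½ · (255 + 275) · 20 = $5300.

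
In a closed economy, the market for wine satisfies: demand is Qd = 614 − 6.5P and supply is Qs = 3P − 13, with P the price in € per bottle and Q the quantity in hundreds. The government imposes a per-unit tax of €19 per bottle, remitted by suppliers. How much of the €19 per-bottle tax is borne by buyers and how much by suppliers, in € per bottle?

Buyers bear €6 per bottle; suppliers bear €13 per bottle.

Without the tax, 614 − 6.5P = 3P − 13 gives 9.5P = 627, so P* = €66 and Q* = 185.
With the tax collected from suppliers, supply shifts: Qs = 3(P − 19) − 13.
New equilibrium: buyers pay €72, suppliers receive €53, Q = 146. (Wedge: Pb − Ps = 19.)
Burden on buyers: €6; on suppliers: €13. (They sum to €19.)
The less price-elastic side of the market bears the larger share of a per-unit tax.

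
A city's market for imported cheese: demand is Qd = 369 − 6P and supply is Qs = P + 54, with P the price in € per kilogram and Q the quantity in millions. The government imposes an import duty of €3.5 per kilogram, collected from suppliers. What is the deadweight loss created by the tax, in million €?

Without the tax, 369 − 6P = P + 54 gives 7P = 315, so P* = €45 and Q* = 99.
With the tax collected from suppliers, supply shifts: Qs = (P − 3.5) + 54.
New equilibrium: buyers pay €45.5, suppliers receive €42, Q = 96. (Wedge: Pb − Ps = 3.5.)
Quantity falls by |ΔQ| = |99 − 96| = 3.
DWL = ½ · t · |ΔQ| = ½ · 3.5 · 3 = €5.25.

Deadweight loss = €5.25 million.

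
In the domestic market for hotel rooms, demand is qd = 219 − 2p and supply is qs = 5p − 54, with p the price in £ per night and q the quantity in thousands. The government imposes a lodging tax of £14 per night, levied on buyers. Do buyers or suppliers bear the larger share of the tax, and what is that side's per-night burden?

Buyers bear the larger share: £10 per night.

Without the tax, 219 − 2p = 5p − 54 gives 7p = 273, so p* = £39 and q* = 141.
With the tax collected from buyers, demand (in seller-price terms) shifts: qd = 219 − 2(p + 14).
New equilibrium: buyers pay £49, suppliers receive £35, q = 121. (Wedge: pb − ps = 14.)
Per-night burden: buyers £10, suppliers £4.
Buyers take the larger share because demand is less price-elastic here (demand slope 2 vs supply slope 5).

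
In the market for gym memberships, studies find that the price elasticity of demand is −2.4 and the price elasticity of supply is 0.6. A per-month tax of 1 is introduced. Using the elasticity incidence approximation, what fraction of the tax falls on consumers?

Consumers' share ≈ 0.2.

Incidence ratio: consumers' share ≈ εs / (εs + |εd|) = 0.6 / (0.6 + 2.4) = 0.2.
Supply is the less elastic side, so consumers bear the smaller share.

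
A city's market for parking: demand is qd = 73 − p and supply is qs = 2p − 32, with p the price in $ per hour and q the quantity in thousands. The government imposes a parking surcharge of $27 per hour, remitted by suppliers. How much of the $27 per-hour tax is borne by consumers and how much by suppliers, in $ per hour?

Consumers bear $18 per hour; suppliers bear $9 per hour.

Before the tax: set 73 − p = 2p − 32 → p* = $35, q* = 38.
With the tax collected from suppliers, supply shifts: qs = 2(p − 27) − 32.
Solving gives q = 20 with consumers paying $53 and suppliers receiving $26 (the $27 wedge).
Burden on consumers: $18; on suppliers: $9. (They sum to $27.)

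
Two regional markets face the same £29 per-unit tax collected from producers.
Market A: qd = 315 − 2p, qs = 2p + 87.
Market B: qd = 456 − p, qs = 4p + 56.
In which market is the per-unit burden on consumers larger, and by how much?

Market B, by £8.7.

Market A: pre-tax p* = £57, q* = 201; post-tax q = 172; per-unit burden on consumers = £14.5.
Market B: pre-tax p* = £80, q* = 376; post-tax q = 352.8; per-unit burden on consumers = £23.2.
Difference: £14.5 vs £23.2 → market B is larger by £8.7.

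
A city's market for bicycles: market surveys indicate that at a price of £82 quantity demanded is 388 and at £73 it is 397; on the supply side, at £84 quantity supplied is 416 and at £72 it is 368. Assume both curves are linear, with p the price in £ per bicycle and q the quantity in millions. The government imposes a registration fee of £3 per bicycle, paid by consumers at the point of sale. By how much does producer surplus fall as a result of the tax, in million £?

Producer surplus falls by £234.48 million.

Demand slope: (397 − 388)/(73 − 82) = -1, so qd = 470 − p.
Supply slope: (368 − 416)/(72 − 84) = 4, so qs = 4p + 80.
Without the tax, 470 − p = 4p + 80 gives 5p = 390, so p* = £78 and q* = 392.
With the tax collected from consumers, demand (in seller-price terms) shifts: qd = 470 − (p + 3).
New equilibrium: consumers pay £80.4, producers receive £77.4, q = 389.6. (Wedge: pb − ps = 3.)
ΔPS is the trapezoid between Q = 389.6 and Q = 392 of height £0.6: ½ · (392 + 389.6) · 0.6 = £234.48.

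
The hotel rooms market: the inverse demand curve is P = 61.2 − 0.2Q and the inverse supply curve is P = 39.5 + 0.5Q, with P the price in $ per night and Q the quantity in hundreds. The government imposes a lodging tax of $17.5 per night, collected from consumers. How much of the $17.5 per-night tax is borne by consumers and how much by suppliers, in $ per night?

Consumers bear $5 per night; suppliers bear $12.5 per night.

Rewrite in direct form: Qd = 306 − 5P and Qs = 2P − 79.
Before the tax: set 306 − 5P = 2P − 79 → P* = $55, Q* = 31.
With the tax collected from consumers, demand (in seller-price terms) shifts: Qd = 306 − 5(P + 17.5).
Solving gives Q = 6 with consumers paying $60 and suppliers receiving $42.5 (the $17.5 wedge).
Burden on consumers: $5; on suppliers: $12.5. (They sum to $17.5.)
The less price-elastic side of the market bears the larger share of a per-unit tax.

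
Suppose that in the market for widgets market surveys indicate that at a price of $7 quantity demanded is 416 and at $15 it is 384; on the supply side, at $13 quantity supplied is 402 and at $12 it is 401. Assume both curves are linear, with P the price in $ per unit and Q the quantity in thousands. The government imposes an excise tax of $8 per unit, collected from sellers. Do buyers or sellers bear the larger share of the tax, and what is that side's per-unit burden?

Demand slope: (384 − 416)/(15 − 7) = -4, so Qd = 444 − 4P.
Supply slope: (401 − 402)/(12 − 13) = 1, so Qs = P + 389.
Before the tax: set 444 − 4P = P + 389 → P* = $11, Q* = 400.
With the tax collected from sellers, supply shifts: Qs = (P − 8) + 389.
New equilibrium: buyers pay $12.6, sellers receive $4.6, Q = 393.6. (Wedge: Pb − Ps = 8.)
Per-unit burden: buyers $1.6, sellers $6.4.
Sellers take the larger share because supply is less price-elastic here (demand slope 4 vs supply slope 1).
The less price-elastic side of the market bears the larger share of a per-unit tax.

Sellers bear the larger share: $6.4 per unit.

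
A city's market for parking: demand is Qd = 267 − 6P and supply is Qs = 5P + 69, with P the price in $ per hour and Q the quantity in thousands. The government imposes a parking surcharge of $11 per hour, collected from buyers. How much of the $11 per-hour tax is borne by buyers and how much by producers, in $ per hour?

Buyers bear $5 per hour; producers bear $6 per hour.

Before the tax: set 267 − 6P = 5P + 69 → P* = $18, Q* = 159.
With the tax collected from buyers, demand (in seller-price terms) shifts: Qd = 267 − 6(P + 11).
New equilibrium: buyers pay $23, producers receive $12, Q = 129. (Wedge: Pb − Ps = 11.)
Burden on buyers: $5; on producers: $6. (They sum to $11.)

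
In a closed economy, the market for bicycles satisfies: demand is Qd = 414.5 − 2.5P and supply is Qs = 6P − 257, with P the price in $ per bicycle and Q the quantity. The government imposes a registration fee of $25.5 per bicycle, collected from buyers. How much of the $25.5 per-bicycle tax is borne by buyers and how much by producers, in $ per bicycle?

Buyers bear $18 per bicycle; producers bear $7.5 per bicycle.

Without the tax, 414.5 − 2.5P = 6P − 257 gives 8.5P = 671.5, so P* = $79 and Q* = 217.
With the tax collected from buyers, demand (in seller-price terms) shifts: Qd = 414.5 − 2.5(P + 25.5).
Solving gives Q = 172 with buyers paying $97 and producers receiving $71.5 (the $25.5 wedge).
Burden on buyers: $18; on producers: $7.5. (They sum to $25.5.)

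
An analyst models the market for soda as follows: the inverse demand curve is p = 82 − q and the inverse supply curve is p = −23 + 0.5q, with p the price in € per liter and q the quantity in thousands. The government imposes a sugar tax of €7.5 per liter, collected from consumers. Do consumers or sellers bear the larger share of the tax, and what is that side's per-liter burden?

Inverting to q(p) form: qd = 82 − p; qs = 2p + 46.
Before the tax: set 82 − p = 2p + 46 → p* = €12, q* = 70.
With the tax collected from consumers, demand (in seller-price terms) shifts: qd = 82 − (p + 7.5).
New equilibrium: consumers pay €17, sellers receive €9.5, q = 65. (Wedge: pb − ps = 7.5.)
Per-liter burden: consumers €5, sellers €2.5.
Consumers take the larger share because demand is less price-elastic here (demand slope 1 vs supply slope 2).
The less price-elastic side of the market bears the larger share of a per-unit tax.

Consumers bear the larger share: €5 per liter.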